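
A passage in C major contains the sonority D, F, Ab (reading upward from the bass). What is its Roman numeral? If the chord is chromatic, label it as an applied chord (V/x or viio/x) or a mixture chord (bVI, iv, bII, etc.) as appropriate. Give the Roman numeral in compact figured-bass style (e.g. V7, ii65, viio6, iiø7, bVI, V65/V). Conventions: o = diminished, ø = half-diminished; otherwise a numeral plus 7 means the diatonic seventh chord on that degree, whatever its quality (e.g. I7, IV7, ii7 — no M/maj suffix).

iio

Stacked in thirds the chord is D-F-Ab: a diminished triad on D.
D is the second degree of C major. This is the diminished supertonic triad, borrowed from the parallel minor.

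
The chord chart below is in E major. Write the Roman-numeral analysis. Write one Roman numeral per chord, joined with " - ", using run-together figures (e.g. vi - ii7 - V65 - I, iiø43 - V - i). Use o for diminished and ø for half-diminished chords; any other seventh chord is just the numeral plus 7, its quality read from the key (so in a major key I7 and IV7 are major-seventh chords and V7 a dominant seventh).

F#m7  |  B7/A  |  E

ii7 - V42 - I

F#m7: minor seventh chord on F# = scale degree 2 → ii7.
B7/A: dominant seventh chord on B = scale degree 5 → V42.
E: root E is the tonic; major triad there is I.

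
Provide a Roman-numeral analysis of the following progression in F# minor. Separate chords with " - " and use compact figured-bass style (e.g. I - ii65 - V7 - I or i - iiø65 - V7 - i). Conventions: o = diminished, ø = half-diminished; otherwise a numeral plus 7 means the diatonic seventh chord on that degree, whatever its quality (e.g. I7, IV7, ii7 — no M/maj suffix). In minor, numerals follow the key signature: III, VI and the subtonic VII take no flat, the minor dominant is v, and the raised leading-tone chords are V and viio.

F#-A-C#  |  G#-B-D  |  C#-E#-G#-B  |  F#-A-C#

F#-A-C# has root F#, degree 1 in F# minor, so i.
G#-B-D has root G#, degree 2 in F# minor, so iio.
C#-E#-G#-B: root C# is the dominant; dominant seventh chord there is V7.
F#-A-C# has root F#, degree 1 in F# minor, so i.

i - iio - V7 - i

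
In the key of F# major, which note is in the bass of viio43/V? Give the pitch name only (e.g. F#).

F#

The applied chord viio43/V is rooted on B#: B#-D#-F#-A.
The figure 43 means second inversion — the fifth is in the bass.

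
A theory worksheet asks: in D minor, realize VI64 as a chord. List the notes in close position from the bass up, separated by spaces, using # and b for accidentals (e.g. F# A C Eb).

The numeral's case and figure indicate a major triad. In D minor its root, scale degree 6, is Bb.
That chord is spelled Bb-D-F.
With the 64 figure the chord is in second inversion; from the bass F upward in close position it reads F-Bb-D.

F Bb D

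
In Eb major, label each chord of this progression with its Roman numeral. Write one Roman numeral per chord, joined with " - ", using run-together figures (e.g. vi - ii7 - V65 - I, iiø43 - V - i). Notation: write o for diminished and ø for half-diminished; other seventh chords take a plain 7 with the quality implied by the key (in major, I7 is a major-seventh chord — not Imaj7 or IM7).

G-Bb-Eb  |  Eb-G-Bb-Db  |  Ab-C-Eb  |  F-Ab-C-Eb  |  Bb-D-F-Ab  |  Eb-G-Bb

I6 - V7/IV - IV - ii7 - V7 - I

G-Bb-Eb has root Eb, degree 1 in Eb major, so I6.
Eb-G-Bb-Db: a dominant seventh chord on Eb, the applied dominant of IV → V7/IV.
Ab-C-Eb has root Ab, degree 4 in Eb major, so IV.
F-Ab-C-Eb: root F is the supertonic; minor seventh chord there is ii7.
Bb-D-F-Ab: dominant seventh chord on Bb = scale degree 5 → V7.
Eb-G-Bb: major triad on Eb = scale degree 1 → I.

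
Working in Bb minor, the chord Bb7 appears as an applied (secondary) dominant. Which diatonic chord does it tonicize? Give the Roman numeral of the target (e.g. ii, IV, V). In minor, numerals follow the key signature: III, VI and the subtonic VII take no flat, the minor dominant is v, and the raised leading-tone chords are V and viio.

The chord is a dominant seventh chord on Bb.
A dominant resolves down a perfect fifth: Bb → Eb. In Bb minor, Eb is scale degree 4, i.e. iv.

iv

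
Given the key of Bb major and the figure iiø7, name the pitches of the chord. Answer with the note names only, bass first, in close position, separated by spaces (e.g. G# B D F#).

C Eb Gb Bb

Scale degree 2 in Bb major is C; here the chord built on it is altered to a half-diminished seventh chord. iiø7 is the half-diminished supertonic seventh, borrowed from the parallel minor.
So the chord is C-Eb-Gb-Bb.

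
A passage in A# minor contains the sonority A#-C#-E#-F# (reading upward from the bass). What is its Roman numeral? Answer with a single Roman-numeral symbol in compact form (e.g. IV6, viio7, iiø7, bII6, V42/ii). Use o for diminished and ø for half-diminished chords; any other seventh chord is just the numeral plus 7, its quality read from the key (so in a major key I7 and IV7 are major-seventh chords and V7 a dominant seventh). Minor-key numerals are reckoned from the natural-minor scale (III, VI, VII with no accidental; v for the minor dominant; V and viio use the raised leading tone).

VI65

The pitches F#-A#-C#-E# form a major seventh chord rooted on F#.
F# is scale degree 6 in A# minor, and a major seventh chord on that degree is written VI7.
With A# in the bass the chord is in first inversion, so the figured bass is 65.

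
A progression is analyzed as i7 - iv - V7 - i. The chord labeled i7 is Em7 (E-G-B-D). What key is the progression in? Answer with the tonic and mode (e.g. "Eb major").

The chord Em7 is a minor seventh chord rooted on E; its label is i7.
If E is scale degree 1 and the mode makes that degree carry a minor seventh chord, the tonic is E and the mode is minor.

E minor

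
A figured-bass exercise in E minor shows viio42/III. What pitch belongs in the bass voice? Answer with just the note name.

Eb

The applied chord viio42/III is rooted on F#: F#-A-C-Eb.
The figure 42 means third inversion — the seventh is in the bass.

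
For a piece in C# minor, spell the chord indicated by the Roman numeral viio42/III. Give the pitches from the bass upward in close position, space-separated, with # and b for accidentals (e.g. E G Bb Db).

viio42/III is a secondary leading-tone chord. The target III is E in C# minor; the applied chord is rooted a semitone below, on D#.
Building a fully diminished seventh chord on D# gives D#-F#-A-C.
The figured bass 42 indicates third inversion, placing the seventh (C) in the bass: C-D#-F#-A.

C D# F# A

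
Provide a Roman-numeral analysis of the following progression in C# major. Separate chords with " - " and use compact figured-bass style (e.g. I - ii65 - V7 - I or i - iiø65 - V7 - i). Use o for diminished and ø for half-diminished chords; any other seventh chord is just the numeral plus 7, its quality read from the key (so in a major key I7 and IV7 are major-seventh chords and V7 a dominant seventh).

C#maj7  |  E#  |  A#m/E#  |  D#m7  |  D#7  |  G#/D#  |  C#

C#maj7: root C# is the tonic; major seventh chord there is I7.
E#: a major triad on E#, the applied dominant of vi → V/vi.
A#m/E#: root A# is the submediant; minor triad there is vi64.
D#m7: minor seventh chord on D# = scale degree 2 → ii7.
D#7: chromatic; D# is V of V, so V7/V.
G#/D#: major triad on G# = scale degree 5 → V64.
C#: major triad on C# = scale degree 1 → I.

I7 - V/vi - vi64 - ii7 - V7/V - V64 - I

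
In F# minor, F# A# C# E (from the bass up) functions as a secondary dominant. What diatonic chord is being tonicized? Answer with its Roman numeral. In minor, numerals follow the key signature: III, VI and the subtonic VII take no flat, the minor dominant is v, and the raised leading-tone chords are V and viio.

iv

The chord is a dominant seventh chord on F#.
A dominant resolves down a perfect fifth: F# → B. In F# minor, B is scale degree 4, i.e. iv.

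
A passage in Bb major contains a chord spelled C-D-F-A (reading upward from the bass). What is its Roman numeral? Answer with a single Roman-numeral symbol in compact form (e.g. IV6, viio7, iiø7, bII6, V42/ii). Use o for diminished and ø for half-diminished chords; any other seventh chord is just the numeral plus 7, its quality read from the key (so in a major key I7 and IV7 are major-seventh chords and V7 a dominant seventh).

iii42

The pitches D-F-A-C form a minor seventh chord rooted on D.
In Bb major, D is the mediant; the diatonic minor seventh chord there is iii7.
With C in the bass the chord is in third inversion, so the figured bass is 42.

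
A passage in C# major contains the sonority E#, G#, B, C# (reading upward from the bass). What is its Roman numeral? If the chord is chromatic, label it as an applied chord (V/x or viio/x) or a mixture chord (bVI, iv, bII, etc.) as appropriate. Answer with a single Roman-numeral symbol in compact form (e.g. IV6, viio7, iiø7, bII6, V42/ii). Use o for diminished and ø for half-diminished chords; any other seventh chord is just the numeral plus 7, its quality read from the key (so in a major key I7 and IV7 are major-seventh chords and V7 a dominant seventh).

V65/IV

Stacked in thirds the chord is C#-E#-G#-B: a dominant seventh chord on C#.
C# is not a diatonic chord root with this quality in C# major, but it lies a perfect fifth above F# (IV), so the chord functions as an applied dominant of IV.
With E# in the bass the chord is in first inversion, so the figured bass is 65.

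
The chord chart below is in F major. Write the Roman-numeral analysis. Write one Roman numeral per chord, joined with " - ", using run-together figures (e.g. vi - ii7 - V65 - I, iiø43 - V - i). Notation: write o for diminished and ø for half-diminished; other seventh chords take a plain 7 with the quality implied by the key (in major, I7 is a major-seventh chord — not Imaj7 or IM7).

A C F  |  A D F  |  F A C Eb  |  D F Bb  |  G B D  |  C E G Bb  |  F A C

I6 - vi64 - V7/IV - IV6 - V/V - V7 - I

A-C-F: root F is the tonic; major triad there is I6.
A-D-F: minor triad on D = scale degree 6 → vi64.
F-A-C-Eb: a dominant seventh chord on F, the applied dominant of IV → V7/IV.
D-F-Bb: root Bb is the subdominant; major triad there is IV6.
G-B-D: a major triad on G, the applied dominant of V → V/V.
C-E-G-Bb: dominant seventh chord on C = scale degree 5 → V7.
F-A-C: root F is the tonic; major triad there is I.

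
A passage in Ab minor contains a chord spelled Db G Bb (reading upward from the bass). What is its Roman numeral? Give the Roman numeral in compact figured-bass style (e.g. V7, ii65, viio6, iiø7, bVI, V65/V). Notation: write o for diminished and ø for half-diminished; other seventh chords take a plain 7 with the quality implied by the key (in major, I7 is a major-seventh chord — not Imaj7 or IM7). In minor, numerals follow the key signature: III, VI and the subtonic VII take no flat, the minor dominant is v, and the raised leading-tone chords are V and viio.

The pitches G-Bb-Db form a diminished triad rooted on G.
G is scale degree 7 in Ab minor, and a diminished triad on that degree is written viio.
With Db in the bass the chord is in second inversion, so the figured bass is 64.

viio64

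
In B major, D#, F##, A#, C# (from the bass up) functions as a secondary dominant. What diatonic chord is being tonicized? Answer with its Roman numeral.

vi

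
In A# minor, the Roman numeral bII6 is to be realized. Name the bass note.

D#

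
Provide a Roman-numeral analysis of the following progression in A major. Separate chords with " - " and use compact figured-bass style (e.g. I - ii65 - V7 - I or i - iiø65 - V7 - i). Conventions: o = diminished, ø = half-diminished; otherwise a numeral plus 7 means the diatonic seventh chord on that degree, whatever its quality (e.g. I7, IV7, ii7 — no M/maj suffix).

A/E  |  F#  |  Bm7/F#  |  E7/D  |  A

A/E: major triad on A = scale degree 1 → I64.
F#: chromatic; F# is V of ii, so V/ii.
Bm7/F# has root B, degree 2 in A major, so ii43.
E7/D: dominant seventh chord on E = scale degree 5 → V42.
A has root A, degree 1 in A major, so I.

I64 - V/ii - ii43 - V42 - I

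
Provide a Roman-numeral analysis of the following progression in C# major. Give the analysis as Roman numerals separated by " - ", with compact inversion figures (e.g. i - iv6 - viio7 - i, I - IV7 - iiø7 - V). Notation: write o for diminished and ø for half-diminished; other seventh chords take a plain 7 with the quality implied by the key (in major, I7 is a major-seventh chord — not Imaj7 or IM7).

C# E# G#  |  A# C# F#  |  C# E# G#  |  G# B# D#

I - IV6 - I - V

C#-E#-G#: root C# is the tonic; major triad there is I.
A#-C#-F#: root F# is the subdominant; major triad there is IV6.
C#-E#-G#: root C# is the tonic; major triad there is I.
G#-B#-D# has root G#, degree 5 in C# major, so V.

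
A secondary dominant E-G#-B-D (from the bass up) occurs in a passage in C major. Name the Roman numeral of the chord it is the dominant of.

vi

The chord is a dominant seventh chord on E.
A dominant resolves down a perfect fifth: E → A. In C major, A is scale degree 6, i.e. vi.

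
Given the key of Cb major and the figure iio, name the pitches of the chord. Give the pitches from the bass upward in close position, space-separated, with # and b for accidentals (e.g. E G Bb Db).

Db Fb Abb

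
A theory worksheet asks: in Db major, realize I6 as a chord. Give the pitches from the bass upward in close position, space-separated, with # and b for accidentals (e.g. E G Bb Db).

In Db major, the first degree is Db, and the diatonic chord built there is a major triad.
That chord is spelled Db-F-Ab.
The figured bass 6 indicates first inversion, placing the third (F) in the bass: F-Ab-Db.

F Ab Db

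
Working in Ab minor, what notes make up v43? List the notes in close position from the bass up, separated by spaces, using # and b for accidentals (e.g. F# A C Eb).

The numeral's case and figure indicate a minor seventh chord. In Ab minor its root, the fifth degree, is Eb.
That chord is spelled Eb-Gb-Bb-Db.
With the 43 figure the chord is in second inversion; from the bass Bb upward in close position it reads Bb-Db-Eb-Gb.

Bb Db Eb Gb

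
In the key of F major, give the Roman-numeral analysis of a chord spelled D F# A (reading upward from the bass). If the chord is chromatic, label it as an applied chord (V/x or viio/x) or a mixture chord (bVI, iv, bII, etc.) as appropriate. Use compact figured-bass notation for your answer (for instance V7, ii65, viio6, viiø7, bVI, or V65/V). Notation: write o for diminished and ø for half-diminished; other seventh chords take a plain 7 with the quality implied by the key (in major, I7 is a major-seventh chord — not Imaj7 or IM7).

V/ii

Stacked in thirds the chord is D-F#-A: a major triad on D.
D is not a diatonic chord root with this quality in F major, but it lies a perfect fifth above G (ii), so the chord functions as an applied dominant of ii.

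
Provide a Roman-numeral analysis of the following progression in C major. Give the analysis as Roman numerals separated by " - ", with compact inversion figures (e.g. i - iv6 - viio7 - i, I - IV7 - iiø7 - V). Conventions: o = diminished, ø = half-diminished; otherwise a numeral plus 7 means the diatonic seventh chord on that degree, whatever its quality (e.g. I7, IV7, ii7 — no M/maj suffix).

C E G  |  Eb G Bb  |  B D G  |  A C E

C-E-G has root C, degree 1 in C major, so I.
Eb-G-Bb: major triad on Eb — chromatic; bIII (borrowed from the parallel minor).
B-D-G: major triad on G = scale degree 5 → V6.
A-C-E: minor triad on A = scale degree 6 → vi.

I - bIII - V6 - vi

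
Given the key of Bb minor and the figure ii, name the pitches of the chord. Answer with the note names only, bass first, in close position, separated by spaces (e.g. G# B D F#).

C Eb G

Scale degree 2 in Bb minor is C; here the chord built on it is altered to a minor triad. ii is the minor supertonic, borrowed from the parallel major (the Dorian ii).
So the chord is C-Eb-G, a minor triad.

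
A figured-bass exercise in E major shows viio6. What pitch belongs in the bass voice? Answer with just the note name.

viio in E major has root D#; the chord is D#-F#-A.
The figure 6 means first inversion — the third is in the bass.

F#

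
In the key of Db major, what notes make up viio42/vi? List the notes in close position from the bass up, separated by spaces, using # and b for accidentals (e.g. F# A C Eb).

viio42/vi is a secondary leading-tone chord. The target vi is Bb in Db major; the applied chord is rooted a semitone below, on A.
Building a fully diminished seventh chord on A gives A-C-Eb-Gb.
With the 42 figure the chord is in third inversion; from the bass Gb upward in close position it reads Gb-A-C-Eb.

Gb A C Eb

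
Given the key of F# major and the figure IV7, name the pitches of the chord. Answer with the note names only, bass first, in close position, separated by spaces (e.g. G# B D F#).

B D# F# A#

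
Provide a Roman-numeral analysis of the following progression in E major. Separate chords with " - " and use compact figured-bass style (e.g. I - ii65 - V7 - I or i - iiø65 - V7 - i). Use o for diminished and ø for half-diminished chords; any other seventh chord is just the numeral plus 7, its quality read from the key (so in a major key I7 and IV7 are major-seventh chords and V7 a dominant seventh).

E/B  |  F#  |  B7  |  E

E/B: root E is the tonic; major triad there is I64.
F#: chromatic; F# is V of V, so V/V.
B7: root B is the dominant; dominant seventh chord there is V7.
E: root E is the tonic; major triad there is I.

I64 - V/V - V7 - I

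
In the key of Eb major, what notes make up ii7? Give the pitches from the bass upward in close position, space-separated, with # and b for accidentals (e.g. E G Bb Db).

F Ab C Eb

The numeral's case and figure indicate a minor seventh chord. In Eb major its root, the supertonic, is F.
That chord is spelled F-Ab-C-Eb.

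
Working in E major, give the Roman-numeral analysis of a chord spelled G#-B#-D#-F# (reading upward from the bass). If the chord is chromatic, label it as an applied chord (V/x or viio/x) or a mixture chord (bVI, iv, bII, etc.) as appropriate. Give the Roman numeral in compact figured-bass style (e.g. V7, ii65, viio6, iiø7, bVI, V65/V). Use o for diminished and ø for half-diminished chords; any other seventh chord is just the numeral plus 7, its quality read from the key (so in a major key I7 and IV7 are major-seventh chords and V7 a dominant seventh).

V7/vi

Stacked in thirds the chord is G#-B#-D#-F#: a dominant seventh chord on G#.
G# is not a diatonic chord root with this quality in E major, but it lies a perfect fifth above C# (vi), so the chord functions as an applied dominant of vi.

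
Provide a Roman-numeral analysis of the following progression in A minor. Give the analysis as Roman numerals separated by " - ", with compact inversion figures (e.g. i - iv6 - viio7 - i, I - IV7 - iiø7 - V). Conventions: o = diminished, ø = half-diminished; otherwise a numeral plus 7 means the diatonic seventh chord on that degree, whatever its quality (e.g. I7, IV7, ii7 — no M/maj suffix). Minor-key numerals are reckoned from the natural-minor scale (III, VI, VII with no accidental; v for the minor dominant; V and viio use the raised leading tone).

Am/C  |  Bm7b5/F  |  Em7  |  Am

i6 - iiø43 - v7 - i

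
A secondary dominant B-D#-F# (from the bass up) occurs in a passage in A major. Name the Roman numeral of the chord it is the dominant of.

V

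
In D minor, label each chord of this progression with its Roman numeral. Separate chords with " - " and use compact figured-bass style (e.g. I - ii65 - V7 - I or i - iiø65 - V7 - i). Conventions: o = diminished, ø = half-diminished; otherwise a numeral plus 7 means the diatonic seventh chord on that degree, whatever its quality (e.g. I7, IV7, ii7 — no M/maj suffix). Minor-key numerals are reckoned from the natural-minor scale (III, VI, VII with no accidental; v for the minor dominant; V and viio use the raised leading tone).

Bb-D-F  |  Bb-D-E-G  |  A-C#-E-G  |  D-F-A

VI - iiø43 - V7 - i

Bb-D-F has root Bb, degree 6 in D minor, so VI.
Bb-D-E-G has root E, degree 2 in D minor, so iiø43.
A-C#-E-G has root A, degree 5 in D minor, so V7.
D-F-A: minor triad on D = scale degree 1 → i.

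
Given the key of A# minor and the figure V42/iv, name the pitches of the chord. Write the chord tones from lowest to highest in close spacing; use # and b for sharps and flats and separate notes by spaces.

G# A# C## E#

The slash means an applied dominant: we want the dominant of iv. In A# minor, iv is D# minor, and its dominant is built on A#.
Building a dominant seventh chord on A# gives A#-C##-E#-G#.
The figured bass 42 indicates third inversion, placing the seventh (G#) in the bass: G#-A#-C##-E#.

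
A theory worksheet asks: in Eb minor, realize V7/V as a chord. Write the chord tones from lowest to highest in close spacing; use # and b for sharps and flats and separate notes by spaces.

V7/V is a secondary dominant — the dominant seventh of V. V in Eb minor is Bb, so the applied chord's root is F, a perfect fifth above.
Building a dominant seventh chord on F gives F-A-C-Eb.

F A C Eb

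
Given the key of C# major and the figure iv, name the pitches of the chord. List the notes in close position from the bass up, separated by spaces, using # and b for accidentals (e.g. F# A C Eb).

F# A C#

iv is the minor subdominant, borrowed from the parallel minor. In C# major that root is F#.
So the chord is F#-A-C#.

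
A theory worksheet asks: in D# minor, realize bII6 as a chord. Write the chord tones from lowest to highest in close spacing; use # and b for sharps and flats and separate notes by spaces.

G# B E

bII6 is the Neapolitan sixth — a major triad on the lowered second degree, here in its customary first inversion. In D# minor that root is E.
So the chord is E-G#-B, a major triad.
The figured bass 6 indicates first inversion, placing the third (G#) in the bass: G#-B-E.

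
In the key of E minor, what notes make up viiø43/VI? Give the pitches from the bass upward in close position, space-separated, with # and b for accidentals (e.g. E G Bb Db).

The slash marks an applied leading-tone chord: viio of VI. In E minor, VI is C, so the leading tone to it is B, a half step below.
Building a half-diminished seventh chord on B gives B-D-F-A.
With the 43 figure the chord is in second inversion; from the bass F upward in close position it reads F-A-B-D.

F A B D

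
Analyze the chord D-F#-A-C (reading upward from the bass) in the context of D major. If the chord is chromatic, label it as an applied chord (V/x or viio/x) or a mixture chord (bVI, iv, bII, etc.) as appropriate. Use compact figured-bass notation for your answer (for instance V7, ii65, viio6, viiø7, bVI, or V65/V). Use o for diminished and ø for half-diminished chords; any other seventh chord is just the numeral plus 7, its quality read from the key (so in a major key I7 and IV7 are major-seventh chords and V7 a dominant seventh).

Stacked in thirds the chord is D-F#-A-C: a dominant seventh chord on D.
D is not a diatonic chord root with this quality in D major, but it lies a perfect fifth above G (IV), so the chord functions as an applied dominant of IV.

V7/IV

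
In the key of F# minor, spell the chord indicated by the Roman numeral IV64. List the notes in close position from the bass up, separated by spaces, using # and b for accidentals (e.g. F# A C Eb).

Scale degree 4 in F# minor is B; here the chord built on it is altered to a major triad. IV64 is the major subdominant, borrowed from the parallel major.
So the chord is B-D#-F#, a major triad.
The figured bass 64 indicates second inversion, placing the fifth (F#) in the bass: F#-B-D#.

F# B D#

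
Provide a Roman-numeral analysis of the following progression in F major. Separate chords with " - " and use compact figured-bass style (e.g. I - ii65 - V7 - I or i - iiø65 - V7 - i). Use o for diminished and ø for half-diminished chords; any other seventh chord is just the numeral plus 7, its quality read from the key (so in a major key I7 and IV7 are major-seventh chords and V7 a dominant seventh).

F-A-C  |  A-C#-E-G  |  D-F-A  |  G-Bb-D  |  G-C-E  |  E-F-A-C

F-A-C: root F is the tonic; major triad there is I.
A-C#-E-G: chromatic; A is V of vi, so V7/vi.
D-F-A: minor triad on D = scale degree 6 → vi.
G-Bb-D has root G, degree 2 in F major, so ii.
G-C-E has root C, degree 5 in F major, so V64.
E-F-A-C has root F, degree 1 in F major, so I42.

I - V7/vi - vi - ii - V64 - I42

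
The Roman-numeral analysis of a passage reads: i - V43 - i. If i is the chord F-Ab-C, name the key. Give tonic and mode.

i is given as F-Ab-C — a minor triad with root F.
If F is scale degree 1 and the mode makes that degree carry a minor triad, the tonic is F and the mode is minor.

F minor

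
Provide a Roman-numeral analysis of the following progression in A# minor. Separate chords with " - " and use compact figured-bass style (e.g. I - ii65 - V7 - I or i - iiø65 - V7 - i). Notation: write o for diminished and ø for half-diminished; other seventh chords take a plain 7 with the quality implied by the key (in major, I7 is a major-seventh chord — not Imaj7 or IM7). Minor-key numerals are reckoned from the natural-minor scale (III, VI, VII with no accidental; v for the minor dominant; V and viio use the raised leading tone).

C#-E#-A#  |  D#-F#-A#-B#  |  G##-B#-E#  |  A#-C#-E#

C#-E#-A# has root A#, degree 1 in A# minor, so i6.
D#-F#-A#-B#: half-diminished seventh chord on B# = scale degree 2 → iiø65.
G##-B#-E#: root E# is the dominant; major triad there is V6.
A#-C#-E#: root A# is the tonic; minor triad there is i.

i6 - iiø65 - V6 - i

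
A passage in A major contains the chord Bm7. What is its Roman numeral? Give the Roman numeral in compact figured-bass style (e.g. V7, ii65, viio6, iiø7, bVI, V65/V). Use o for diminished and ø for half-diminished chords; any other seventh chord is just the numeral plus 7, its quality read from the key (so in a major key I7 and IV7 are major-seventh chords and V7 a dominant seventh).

ii7

The pitches B-D-F#-A form a minor seventh chord rooted on B.
B is scale degree 2 in A major, and a minor seventh chord on that degree is written ii7.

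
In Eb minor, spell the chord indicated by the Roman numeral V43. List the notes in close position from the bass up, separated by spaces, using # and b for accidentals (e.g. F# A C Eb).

F Ab Bb D

In Eb minor, the dominant is Bb. The dominant is major (leading tone raised), so V is a dominant seventh chord.
That chord is spelled Bb-D-F-Ab.
The figured bass 43 indicates second inversion, placing the fifth (F) in the bass: F-Ab-Bb-D.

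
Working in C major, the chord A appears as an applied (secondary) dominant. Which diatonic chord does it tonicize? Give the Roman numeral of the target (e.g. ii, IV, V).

ii

The chord is a major triad on A.
A dominant resolves down a perfect fifth: A → D. In C major, D is scale degree 2, i.e. ii.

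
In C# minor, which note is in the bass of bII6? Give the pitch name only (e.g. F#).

bII in C# minor has root D; the chord is D-F#-A.
The figure 6 means first inversion — the third is in the bass.

F#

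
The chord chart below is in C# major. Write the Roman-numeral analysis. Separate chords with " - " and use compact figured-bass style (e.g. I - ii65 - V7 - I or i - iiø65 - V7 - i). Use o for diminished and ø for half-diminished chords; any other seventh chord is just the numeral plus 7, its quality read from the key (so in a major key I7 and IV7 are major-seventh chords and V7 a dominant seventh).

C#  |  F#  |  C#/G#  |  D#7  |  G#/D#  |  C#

C#: root C# is the tonic; major triad there is I.
F#: root F# is the subdominant; major triad there is IV.
C#/G#: root C# is the tonic; major triad there is I64.
D#7: a dominant seventh chord on D#, the applied dominant of V → V7/V.
G#/D#: root G# is the dominant; major triad there is V64.
C# has root C#, degree 1 in C# major, so I.

I - IV - I64 - V7/V - V64 - I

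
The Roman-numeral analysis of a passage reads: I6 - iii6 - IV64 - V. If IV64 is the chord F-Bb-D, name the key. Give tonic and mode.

F major

The chord Bb/F is a major triad rooted on Bb; its label is IV64.
Counting down 3 scale steps from Bb places the tonic on F; a major triad on degree 4 is diatonic only in major.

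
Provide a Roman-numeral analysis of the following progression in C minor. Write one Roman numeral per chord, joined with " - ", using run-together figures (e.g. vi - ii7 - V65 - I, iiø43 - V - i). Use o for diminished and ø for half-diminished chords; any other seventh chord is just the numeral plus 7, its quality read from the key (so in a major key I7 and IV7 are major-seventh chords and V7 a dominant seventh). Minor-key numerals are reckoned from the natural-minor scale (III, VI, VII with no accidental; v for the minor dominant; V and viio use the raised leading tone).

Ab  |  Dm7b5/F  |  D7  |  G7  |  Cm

VI - iiø65 - V7/V - V7 - i

Ab: root Ab is the submediant; major triad there is VI.
Dm7b5/F has root D, degree 2 in C minor, so iiø65.
D7 is the secondary dominant of V (dominant seventh chord on D): V7/V.
G7: root G is the dominant; dominant seventh chord there is V7.
Cm: root C is the tonic; minor triad there is i.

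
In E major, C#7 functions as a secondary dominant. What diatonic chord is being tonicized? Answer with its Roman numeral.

ii

The chord is a dominant seventh chord on C#.
A dominant resolves down a perfect fifth: C# → F#. In E major, F# is scale degree 2, i.e. ii.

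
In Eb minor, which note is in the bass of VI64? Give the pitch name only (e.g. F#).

VI in Eb minor has root Cb; the chord is Cb-Eb-Gb.
The figure 64 means second inversion — the fifth is in the bass.

Gb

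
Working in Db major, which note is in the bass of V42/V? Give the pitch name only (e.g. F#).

The applied chord V42/V is rooted on Eb: Eb-G-Bb-Db.
The figure 42 means third inversion — the seventh is in the bass.

Db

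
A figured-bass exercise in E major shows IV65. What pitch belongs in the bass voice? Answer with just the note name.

IV in E major has root A; the chord is A-C#-E-G#.
The figure 65 means first inversion — the third is in the bass.

C#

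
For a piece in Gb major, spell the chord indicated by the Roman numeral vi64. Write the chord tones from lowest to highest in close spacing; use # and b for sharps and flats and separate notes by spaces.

In Gb major, the submediant is Eb, and the diatonic chord built there is a minor triad.
That chord is spelled Eb-Gb-Bb.
The figured bass 64 indicates second inversion, placing the fifth (Bb) in the bass: Bb-Eb-Gb.

Bb Eb Gb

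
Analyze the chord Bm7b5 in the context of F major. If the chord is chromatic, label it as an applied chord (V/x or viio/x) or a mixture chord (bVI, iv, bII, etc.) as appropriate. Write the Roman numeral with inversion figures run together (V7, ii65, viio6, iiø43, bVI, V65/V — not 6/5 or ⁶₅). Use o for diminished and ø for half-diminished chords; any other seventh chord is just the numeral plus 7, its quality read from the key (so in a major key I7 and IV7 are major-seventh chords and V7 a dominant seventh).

Stacked in thirds the chord is B-D-F-A: a half-diminished seventh chord on B.
B sits a half step below C (V in F major); a diminished chord there is the applied leading-tone chord of V.

viiø7/V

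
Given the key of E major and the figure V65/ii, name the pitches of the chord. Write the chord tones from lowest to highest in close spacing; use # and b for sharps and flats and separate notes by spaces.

V65/ii is a secondary dominant — the dominant seventh of ii. ii in E major is F#, so the applied chord's root is C#, a perfect fifth above.
Building a dominant seventh chord on C# gives C#-E#-G#-B.
With the 65 figure the chord is in first inversion; from the bass E# upward in close position it reads E#-G#-B-C#.

E# G# B C#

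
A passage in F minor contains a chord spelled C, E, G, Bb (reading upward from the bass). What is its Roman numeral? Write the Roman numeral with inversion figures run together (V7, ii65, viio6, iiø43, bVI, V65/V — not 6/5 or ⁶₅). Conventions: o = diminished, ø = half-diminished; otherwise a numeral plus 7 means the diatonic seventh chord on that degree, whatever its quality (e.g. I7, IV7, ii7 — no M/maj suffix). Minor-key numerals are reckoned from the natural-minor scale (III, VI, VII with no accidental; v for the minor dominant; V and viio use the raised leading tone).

V7

Stacked in thirds the chord is C-E-G-Bb: a dominant seventh chord on C.
In F minor, C is the dominant; the diatonic dominant seventh chord there is V7.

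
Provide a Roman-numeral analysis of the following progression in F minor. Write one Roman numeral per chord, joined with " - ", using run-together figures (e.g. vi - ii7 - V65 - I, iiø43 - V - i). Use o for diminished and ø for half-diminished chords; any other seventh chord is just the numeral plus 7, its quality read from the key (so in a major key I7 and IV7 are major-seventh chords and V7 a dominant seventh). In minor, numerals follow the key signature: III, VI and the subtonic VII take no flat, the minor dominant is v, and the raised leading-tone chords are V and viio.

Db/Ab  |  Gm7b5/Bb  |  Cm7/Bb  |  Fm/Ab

Db/Ab: major triad on Db = scale degree 6 → VI64.
Gm7b5/Bb: half-diminished seventh chord on G = scale degree 2 → iiø65.
Cm7/Bb: root C is the dominant; minor seventh chord there is v42.
Fm/Ab has root F, degree 1 in F minor, so i6.

VI64 - iiø65 - v42 - i6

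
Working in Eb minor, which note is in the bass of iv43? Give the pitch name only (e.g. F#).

iv in Eb minor has root Ab; the chord is Ab-Cb-Eb-Gb.
The figure 43 means second inversion — the fifth is in the bass.

Eb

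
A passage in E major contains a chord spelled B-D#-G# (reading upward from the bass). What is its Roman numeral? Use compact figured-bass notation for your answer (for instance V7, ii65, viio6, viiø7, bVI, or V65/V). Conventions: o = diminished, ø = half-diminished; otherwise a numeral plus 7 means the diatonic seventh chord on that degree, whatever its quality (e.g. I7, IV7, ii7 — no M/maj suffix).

iii6

Stacked in thirds the chord is G#-B-D#: a minor triad on G#.
In E major, G# is the mediant; the diatonic minor triad there is iii.
With B in the bass the chord is in first inversion, so the figured bass is 6.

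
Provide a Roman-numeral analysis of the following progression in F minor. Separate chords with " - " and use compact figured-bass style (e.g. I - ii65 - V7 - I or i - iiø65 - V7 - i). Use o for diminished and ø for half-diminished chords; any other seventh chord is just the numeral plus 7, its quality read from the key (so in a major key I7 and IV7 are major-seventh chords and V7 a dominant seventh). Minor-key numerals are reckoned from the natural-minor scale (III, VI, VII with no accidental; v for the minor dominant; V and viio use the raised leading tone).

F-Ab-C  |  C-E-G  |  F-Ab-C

i - V - i

F-Ab-C: minor triad on F = scale degree 1 → i.
C-E-G: major triad on C = scale degree 5 → V.
F-Ab-C has root F, degree 1 in F minor, so i.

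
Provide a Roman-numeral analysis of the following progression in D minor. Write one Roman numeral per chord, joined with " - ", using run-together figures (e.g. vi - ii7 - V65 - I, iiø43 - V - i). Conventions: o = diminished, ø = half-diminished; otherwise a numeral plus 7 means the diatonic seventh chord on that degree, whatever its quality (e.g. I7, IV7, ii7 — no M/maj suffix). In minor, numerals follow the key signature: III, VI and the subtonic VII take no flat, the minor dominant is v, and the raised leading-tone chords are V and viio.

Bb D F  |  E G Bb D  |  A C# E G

Bb-D-F has root Bb, degree 6 in D minor, so VI.
E-G-Bb-D: root E is the supertonic; half-diminished seventh chord there is iiø7.
A-C#-E-G: dominant seventh chord on A = scale degree 5 → V7.

VI - iiø7 - V7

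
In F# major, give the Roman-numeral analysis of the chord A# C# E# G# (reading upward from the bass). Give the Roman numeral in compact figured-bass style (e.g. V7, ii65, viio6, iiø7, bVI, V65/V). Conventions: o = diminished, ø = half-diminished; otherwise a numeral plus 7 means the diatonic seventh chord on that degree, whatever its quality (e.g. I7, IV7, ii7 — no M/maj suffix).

The pitches A#-C#-E#-G# form a minor seventh chord rooted on A#.
A# is scale degree 3 in F# major, and a minor seventh chord on that degree is written iii7.

iii7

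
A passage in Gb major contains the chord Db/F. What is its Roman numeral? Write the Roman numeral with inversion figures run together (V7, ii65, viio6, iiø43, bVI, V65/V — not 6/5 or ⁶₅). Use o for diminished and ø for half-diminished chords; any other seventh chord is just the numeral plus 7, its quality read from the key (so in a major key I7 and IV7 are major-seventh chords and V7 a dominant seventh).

V6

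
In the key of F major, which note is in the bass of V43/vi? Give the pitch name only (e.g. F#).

The applied chord V43/vi is rooted on A: A-C#-E-G.
The figure 43 means second inversion — the fifth is in the bass.

E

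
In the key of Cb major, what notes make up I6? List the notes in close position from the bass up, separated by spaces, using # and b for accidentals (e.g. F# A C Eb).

The numeral's case and figure indicate a major triad. In Cb major its root, scale degree 1, is Cb.
Stacking thirds from Cb gives Cb-Eb-Gb.
With the 6 figure the chord is in first inversion; from the bass Eb upward in close position it reads Eb-Gb-Cb.

Eb Gb Cb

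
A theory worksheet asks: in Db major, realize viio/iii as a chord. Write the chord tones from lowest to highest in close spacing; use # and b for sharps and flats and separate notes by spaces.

E G Bb

viio/iii is a secondary leading-tone chord. The target iii is F in Db major; the applied chord is rooted a semitone below, on E.
Building a diminished triad on E gives E-G-Bb.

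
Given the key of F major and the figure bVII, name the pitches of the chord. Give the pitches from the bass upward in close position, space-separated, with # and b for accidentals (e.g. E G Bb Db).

Eb G Bb

bVII is a major triad on the lowered seventh degree (the subtonic), borrowed from the parallel minor. In F major that root is Eb.
So the chord is Eb-G-Bb.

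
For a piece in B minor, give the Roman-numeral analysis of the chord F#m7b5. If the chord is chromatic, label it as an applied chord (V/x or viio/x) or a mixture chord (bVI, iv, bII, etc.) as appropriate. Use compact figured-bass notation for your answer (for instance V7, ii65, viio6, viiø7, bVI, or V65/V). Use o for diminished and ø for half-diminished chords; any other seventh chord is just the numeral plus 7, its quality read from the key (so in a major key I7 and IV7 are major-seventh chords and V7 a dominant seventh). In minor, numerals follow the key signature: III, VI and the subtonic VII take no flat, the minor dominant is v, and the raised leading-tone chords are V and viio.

viiø7/VI

The pitches F#-A-C-E form a half-diminished seventh chord rooted on F#.
F# sits a half step below G (VI in B minor); a diminished chord there is the applied leading-tone chord of VI.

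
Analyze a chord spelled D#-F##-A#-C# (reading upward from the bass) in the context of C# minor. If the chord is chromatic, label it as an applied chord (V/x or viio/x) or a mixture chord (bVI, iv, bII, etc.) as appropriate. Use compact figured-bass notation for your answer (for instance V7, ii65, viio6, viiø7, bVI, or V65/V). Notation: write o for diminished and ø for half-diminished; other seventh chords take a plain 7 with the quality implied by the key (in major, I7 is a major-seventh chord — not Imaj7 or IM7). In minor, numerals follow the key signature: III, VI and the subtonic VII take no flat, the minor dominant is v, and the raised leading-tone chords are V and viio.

V7/V

Stacked in thirds the chord is D#-F##-A#-C#: a dominant seventh chord on D#.
D# is not a diatonic chord root with this quality in C# minor, but it lies a perfect fifth above G# (V), so the chord functions as an applied dominant of V.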